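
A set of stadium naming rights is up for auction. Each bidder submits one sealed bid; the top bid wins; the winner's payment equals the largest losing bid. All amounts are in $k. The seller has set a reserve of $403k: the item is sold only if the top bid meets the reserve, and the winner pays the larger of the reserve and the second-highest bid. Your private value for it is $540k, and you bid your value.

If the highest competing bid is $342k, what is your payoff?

$137k

Your bid $540k is the highest and exceeds the reserve.
Price = max(second-highest bid, reserve) = max($342k, $403k) = $403k.
Payoff = $540k − $403k = $137k.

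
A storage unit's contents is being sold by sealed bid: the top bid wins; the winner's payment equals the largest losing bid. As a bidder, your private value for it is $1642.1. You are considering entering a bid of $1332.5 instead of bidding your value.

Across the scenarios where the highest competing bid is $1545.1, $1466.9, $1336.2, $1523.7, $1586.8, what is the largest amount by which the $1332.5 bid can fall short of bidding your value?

$305.9

$1545.1: truthful gives $97, deviation gives $0 → loss $97.
$1466.9: truthful gives $175.2, deviation gives $0 → loss $175.2.
$1336.2: truthful gives $305.9, deviation gives $0 → loss $305.9.
$1523.7: truthful gives $118.4, deviation gives $0 → loss $118.4.
$1586.8: truthful gives $55.3, deviation gives $0 → loss $55.3.
Maximum loss: $305.9.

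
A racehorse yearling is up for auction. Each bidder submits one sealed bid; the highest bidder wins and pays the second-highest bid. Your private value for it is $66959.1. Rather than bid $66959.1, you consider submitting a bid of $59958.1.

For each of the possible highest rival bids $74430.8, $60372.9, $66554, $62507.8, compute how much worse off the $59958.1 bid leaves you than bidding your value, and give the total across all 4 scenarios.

The deviation costs you only when the competing bid falls strictly between $59958.1 and $66959.1; elsewhere both bids give the same outcome.
$74430.8: outcomes coincide → loss $0.
$60372.9: truthful payoff $6586.2, deviation payoff $0 → loss $6586.2.
$66554: truthful payoff $405.1, deviation payoff $0 → loss $405.1.
$62507.8: truthful payoff $4451.3, deviation payoff $0 → loss $4451.3.
Total loss = $6586.2 + $405.1 + $4451.3 = $11442.6.

$11442.6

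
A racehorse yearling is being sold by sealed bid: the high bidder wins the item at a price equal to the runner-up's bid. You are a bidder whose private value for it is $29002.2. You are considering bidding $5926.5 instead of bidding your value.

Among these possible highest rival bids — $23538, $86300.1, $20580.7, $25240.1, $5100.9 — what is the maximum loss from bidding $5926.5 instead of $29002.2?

$23538: truthful gives $5464.2, deviation gives $0 → loss $5464.2.
$86300.1: same outcome either way → loss $0.
$20580.7: truthful gives $8421.5, deviation gives $0 → loss $8421.5.
$25240.1: truthful gives $3762.1, deviation gives $0 → loss $3762.1.
$5100.9: same outcome either way → loss $0.
Maximum loss: $8421.5.

$8421.5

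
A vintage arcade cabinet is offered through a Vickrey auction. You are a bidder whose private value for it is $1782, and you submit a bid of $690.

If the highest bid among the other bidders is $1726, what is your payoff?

$0

Your bid $690 is below the highest competing bid $1726, so you lose.
A losing bidder pays nothing and receives nothing: payoff = $0.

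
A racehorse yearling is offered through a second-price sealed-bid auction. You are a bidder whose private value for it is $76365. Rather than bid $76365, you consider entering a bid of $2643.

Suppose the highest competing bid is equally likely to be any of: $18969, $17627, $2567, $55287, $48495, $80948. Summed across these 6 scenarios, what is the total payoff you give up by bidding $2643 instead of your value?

The deviation costs you only when the competing bid falls strictly between $2643 and $76365; elsewhere both bids give the same outcome.
$18969: truthful payoff $57396, deviation payoff $0 → loss $57396.
$17627: truthful payoff $58738, deviation payoff $0 → loss $58738.
$2567: outcomes coincide → loss $0.
$55287: truthful payoff $21078, deviation payoff $0 → loss $21078.
$48495: truthful payoff $27870, deviation payoff $0 → loss $27870.
$80948: outcomes coincide → loss $0.
Total loss = $57396 + $58738 + $21078 + $27870 = $165082.
Truthful bidding weakly dominates here: raising your bid can only win items priced above your value, and lowering it can only forfeit items priced below.

$165082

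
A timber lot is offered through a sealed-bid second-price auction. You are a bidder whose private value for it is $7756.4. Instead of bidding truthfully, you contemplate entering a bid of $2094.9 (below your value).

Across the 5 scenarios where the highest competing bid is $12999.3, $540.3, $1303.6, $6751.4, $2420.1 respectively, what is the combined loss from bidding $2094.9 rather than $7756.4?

$6341.3

The deviation costs you only when the competing bid falls strictly between $2094.9 and $7756.4; elsewhere both bids give the same outcome.
$12999.3: outcomes coincide → loss $0.
$540.3: outcomes coincide → loss $0.
$1303.6: outcomes coincide → loss $0.
$6751.4: truthful payoff $1005, deviation payoff $0 → loss $1005.
$2420.1: truthful payoff $5336.3, deviation payoff $0 → loss $5336.3.
Total loss = $1005 + $5336.3 = $6341.3.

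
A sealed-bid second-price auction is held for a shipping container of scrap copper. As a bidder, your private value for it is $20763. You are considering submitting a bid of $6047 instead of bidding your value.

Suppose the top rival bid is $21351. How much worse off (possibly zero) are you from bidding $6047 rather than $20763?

Bidding your value $20763: you lose (since $20763 < $21351). Payoff $0.
Bidding $6047: you lose. Payoff $0.
Difference = $0 − $0 = $0; both bids lead to the same outcome because the competing bid is above both your value and your alternative bid.

$0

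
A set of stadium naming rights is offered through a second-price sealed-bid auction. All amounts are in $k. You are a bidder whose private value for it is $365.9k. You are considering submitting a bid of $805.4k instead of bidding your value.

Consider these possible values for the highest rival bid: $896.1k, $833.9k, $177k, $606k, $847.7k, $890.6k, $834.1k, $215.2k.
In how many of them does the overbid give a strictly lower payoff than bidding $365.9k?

The deviation hurts exactly when the highest competing bid lies strictly between $365.9k and $805.4k — overbidding then wins at a price above your value.
$896.1k: above both → same outcome either way.
$833.9k: above both → same outcome either way.
$177k: below both → same outcome either way.
$606k: inside the interval → strictly worse (loss $240.1k).
$847.7k: above both → same outcome either way.
$890.6k: above both → same outcome either way.
$834.1k: above both → same outcome either way.
$215.2k: below both → same outcome either way.
Count: 1.

1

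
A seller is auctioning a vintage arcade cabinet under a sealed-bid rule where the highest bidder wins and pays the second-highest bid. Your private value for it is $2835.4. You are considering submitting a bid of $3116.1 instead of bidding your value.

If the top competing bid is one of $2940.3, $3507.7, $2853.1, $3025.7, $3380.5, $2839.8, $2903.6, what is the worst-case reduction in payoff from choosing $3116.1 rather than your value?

$190.3

$2940.3: truthful gives $0, deviation gives −$104.9 → loss $104.9.
$3507.7: same outcome either way → loss $0.
$2853.1: truthful gives $0, deviation gives −$17.7 → loss $17.7.
$3025.7: truthful gives $0, deviation gives −$190.3 → loss $190.3.
$3380.5: same outcome either way → loss $0.
$2839.8: truthful gives $0, deviation gives −$4.4 → loss $4.4.
$2903.6: truthful gives $0, deviation gives −$68.2 → loss $68.2.
Maximum loss: $190.3.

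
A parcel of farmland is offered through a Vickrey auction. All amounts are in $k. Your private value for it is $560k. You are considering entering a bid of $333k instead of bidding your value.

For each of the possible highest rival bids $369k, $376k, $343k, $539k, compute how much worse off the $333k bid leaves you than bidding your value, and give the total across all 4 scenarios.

$613k

The deviation costs you only when the competing bid falls strictly between $333k and $560k; elsewhere both bids give the same outcome.
$369k: truthful payoff $191k, deviation payoff $0k → loss $191k.
$376k: truthful payoff $184k, deviation payoff $0k → loss $184k.
$343k: truthful payoff $217k, deviation payoff $0k → loss $217k.
$539k: truthful payoff $21k, deviation payoff $0k → loss $21k.
Total loss = $191k + $184k + $217k + $21k = $613k.
Truthful bidding weakly dominates here: raising your bid can only win items priced above your value, and lowering it can only forfeit items priced below.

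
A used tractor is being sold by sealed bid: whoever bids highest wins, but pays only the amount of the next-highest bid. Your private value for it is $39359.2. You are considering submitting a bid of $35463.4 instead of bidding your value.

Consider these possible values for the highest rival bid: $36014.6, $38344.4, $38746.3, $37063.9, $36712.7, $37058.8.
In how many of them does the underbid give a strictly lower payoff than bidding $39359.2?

The deviation hurts exactly when the highest competing bid lies strictly between $35463.4 and $39359.2 — underbidding then forfeits a profitable win.
$36014.6: inside the interval → strictly worse (loss $3344.6).
$38344.4: inside the interval → strictly worse (loss $1014.8).
$38746.3: inside the interval → strictly worse (loss $612.9).
$37063.9: inside the interval → strictly worse (loss $2295.3).
$36712.7: inside the interval → strictly worse (loss $2646.5).
$37058.8: inside the interval → strictly worse (loss $2300.4).
Count: 6.

6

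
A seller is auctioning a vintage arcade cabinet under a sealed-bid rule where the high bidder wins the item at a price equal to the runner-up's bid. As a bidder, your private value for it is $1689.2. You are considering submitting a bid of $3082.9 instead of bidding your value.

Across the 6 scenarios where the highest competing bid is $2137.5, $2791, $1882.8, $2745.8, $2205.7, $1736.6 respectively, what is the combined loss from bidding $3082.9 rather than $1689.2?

The deviation costs you only when the competing bid falls strictly between $1689.2 and $3082.9; elsewhere both bids give the same outcome.
$2137.5: truthful payoff $0, deviation payoff −$448.3 → loss $448.3.
$2791: truthful payoff $0, deviation payoff −$1101.8 → loss $1101.8.
$1882.8: truthful payoff $0, deviation payoff −$193.6 → loss $193.6.
$2745.8: truthful payoff $0, deviation payoff −$1056.6 → loss $1056.6.
$2205.7: truthful payoff $0, deviation payoff −$516.5 → loss $516.5.
$1736.6: truthful payoff $0, deviation payoff −$47.4 → loss $47.4.
Total loss = $448.3 + $1101.8 + $193.6 + $1056.6 + $516.5 + $47.4 = $3364.2.
Truthful bidding weakly dominates here: raising your bid can only win items priced above your value, and lowering it can only forfeit items priced below.

$3364.2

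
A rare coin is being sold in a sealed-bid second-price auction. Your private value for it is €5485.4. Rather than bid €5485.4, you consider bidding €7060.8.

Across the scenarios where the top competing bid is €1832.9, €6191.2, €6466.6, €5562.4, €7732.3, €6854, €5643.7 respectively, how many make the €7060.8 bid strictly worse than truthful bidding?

The deviation hurts exactly when the highest competing bid lies strictly between €5485.4 and €7060.8 — overbidding then wins at a price above your value.
€1832.9: below both → same outcome either way.
€6191.2: inside the interval → strictly worse (loss €705.8).
€6466.6: inside the interval → strictly worse (loss €981.2).
€5562.4: inside the interval → strictly worse (loss €77).
€7732.3: above both → same outcome either way.
€6854: inside the interval → strictly worse (loss €1368.6).
€5643.7: inside the interval → strictly worse (loss €158.3).
Count: 5.

5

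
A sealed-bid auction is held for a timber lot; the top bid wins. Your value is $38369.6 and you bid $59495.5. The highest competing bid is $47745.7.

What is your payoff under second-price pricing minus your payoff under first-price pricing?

$11749.8

You have the highest bid, so you win under either rule.
Second-price: pay $47745.7 → payoff −$9376.1.
First-price: pay your own bid $59495.5 → payoff −$21125.9.
Difference = −$9376.1 − (−$21125.9) = $11749.8.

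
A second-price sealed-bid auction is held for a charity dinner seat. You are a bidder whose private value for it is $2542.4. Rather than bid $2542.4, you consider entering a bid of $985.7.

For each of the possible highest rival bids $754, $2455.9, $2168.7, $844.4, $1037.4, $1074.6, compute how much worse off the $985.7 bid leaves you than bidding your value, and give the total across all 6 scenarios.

$3433

The deviation costs you only when the competing bid falls strictly between $985.7 and $2542.4; elsewhere both bids give the same outcome.
$754: outcomes coincide → loss $0.
$2455.9: truthful payoff $86.5, deviation payoff $0 → loss $86.5.
$2168.7: truthful payoff $373.7, deviation payoff $0 → loss $373.7.
$844.4: outcomes coincide → loss $0.
$1037.4: truthful payoff $1505, deviation payoff $0 → loss $1505.
$1074.6: truthful payoff $1467.8, deviation payoff $0 → loss $1467.8.
Total loss = $86.5 + $373.7 + $1505 + $1467.8 = $3433.
Because the price is fixed by the runner-up's bid, deviating from your value can only change a good outcome into a bad one — never the reverse.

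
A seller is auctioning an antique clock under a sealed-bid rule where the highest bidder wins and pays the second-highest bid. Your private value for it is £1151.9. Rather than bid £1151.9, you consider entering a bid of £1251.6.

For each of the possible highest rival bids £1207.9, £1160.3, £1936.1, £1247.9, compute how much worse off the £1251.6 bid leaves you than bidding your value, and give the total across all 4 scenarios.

£160.4

The deviation costs you only when the competing bid falls strictly between £1151.9 and £1251.6; elsewhere both bids give the same outcome.
£1207.9: truthful payoff £0, deviation payoff −£56 → loss £56.
£1160.3: truthful payoff £0, deviation payoff −£8.4 → loss £8.4.
£1936.1: outcomes coincide → loss £0.
£1247.9: truthful payoff £0, deviation payoff −£96 → loss £96.
Total loss = £56 + £8.4 + £96 = £160.4.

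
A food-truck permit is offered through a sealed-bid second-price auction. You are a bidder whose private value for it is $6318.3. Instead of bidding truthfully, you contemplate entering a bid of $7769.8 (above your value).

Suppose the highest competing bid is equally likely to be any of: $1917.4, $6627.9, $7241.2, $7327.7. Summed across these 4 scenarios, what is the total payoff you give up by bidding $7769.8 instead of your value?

$2241.9

The deviation costs you only when the competing bid falls strictly between $6318.3 and $7769.8; elsewhere both bids give the same outcome.
$1917.4: outcomes coincide → loss $0.
$6627.9: truthful payoff $0, deviation payoff −$309.6 → loss $309.6.
$7241.2: truthful payoff $0, deviation payoff −$922.9 → loss $922.9.
$7327.7: truthful payoff $0, deviation payoff −$1009.4 → loss $1009.4.
Total loss = $309.6 + $922.9 + $1009.4 = $2241.9.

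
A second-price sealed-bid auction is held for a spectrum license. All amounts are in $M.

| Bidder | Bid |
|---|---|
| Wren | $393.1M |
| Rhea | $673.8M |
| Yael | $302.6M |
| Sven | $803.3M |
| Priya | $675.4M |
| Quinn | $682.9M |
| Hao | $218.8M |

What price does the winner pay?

Highest bid: Sven at $803.3M, so Sven wins.
Second-highest bid: Quinn at $682.9M — that is the price the winner pays.

$682.9M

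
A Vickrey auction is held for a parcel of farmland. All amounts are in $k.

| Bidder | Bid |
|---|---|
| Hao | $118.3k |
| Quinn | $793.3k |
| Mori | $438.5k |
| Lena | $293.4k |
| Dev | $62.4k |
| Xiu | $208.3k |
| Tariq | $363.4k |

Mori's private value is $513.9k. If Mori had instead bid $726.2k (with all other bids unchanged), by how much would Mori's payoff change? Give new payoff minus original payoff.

The highest bid among the other bidders is $793.3k; Mori's bid doesn't change that.
Original bid $438.5k: Mori is not highest (top rival bid is $793.3k); payoff $0k.
Alternative bid $726.2k: Mori is not highest (top rival bid is $793.3k); payoff $0k.
Change in payoff = $0k − ($0k) = $0k.

$0k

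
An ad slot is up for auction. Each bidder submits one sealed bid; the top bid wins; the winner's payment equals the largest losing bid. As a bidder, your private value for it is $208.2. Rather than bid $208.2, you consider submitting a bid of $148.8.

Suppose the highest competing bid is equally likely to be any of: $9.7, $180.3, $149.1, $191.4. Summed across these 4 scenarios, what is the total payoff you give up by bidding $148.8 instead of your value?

$103.8

The deviation costs you only when the competing bid falls strictly between $148.8 and $208.2; elsewhere both bids give the same outcome.
$9.7: outcomes coincide → loss $0.
$180.3: truthful payoff $27.9, deviation payoff $0 → loss $27.9.
$149.1: truthful payoff $59.1, deviation payoff $0 → loss $59.1.
$191.4: truthful payoff $16.8, deviation payoff $0 → loss $16.8.
Total loss = $27.9 + $59.1 + $16.8 = $103.8.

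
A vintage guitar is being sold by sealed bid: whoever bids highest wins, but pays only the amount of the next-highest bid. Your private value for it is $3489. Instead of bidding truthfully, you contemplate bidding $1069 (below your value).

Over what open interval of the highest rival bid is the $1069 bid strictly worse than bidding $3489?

($1069, $3489)

If the competing bid is below $1069, both bids win at the same price — no difference.
If it is above $3489, both bids lose — no difference.
If it lies strictly between $1069 and $3489, bidding your value wins at a price below your value (positive payoff) while bidding $1069 loses (payoff 0).
So the deviation strictly hurts on the open interval ($1069, $3489).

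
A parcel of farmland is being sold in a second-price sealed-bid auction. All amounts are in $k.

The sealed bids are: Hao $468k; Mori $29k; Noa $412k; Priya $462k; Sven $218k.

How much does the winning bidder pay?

Highest bid: Hao at $468k, so Hao wins.
Second-highest bid: Priya at $462k — that is the price the winner pays.

$462k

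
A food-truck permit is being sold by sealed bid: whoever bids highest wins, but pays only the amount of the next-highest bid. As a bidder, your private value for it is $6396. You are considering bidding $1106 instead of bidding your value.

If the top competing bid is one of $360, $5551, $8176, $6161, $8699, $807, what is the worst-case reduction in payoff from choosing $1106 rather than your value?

$845

$360: same outcome either way → loss $0.
$5551: truthful gives $845, deviation gives $0 → loss $845.
$8176: same outcome either way → loss $0.
$6161: truthful gives $235, deviation gives $0 → loss $235.
$8699: same outcome either way → loss $0.
$807: same outcome either way → loss $0.
Maximum loss: $845.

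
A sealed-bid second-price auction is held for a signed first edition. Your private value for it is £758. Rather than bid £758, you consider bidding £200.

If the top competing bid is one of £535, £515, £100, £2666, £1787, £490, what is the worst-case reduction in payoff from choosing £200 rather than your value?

£535: truthful gives £223, deviation gives £0 → loss £223.
£515: truthful gives £243, deviation gives £0 → loss £243.
£100: same outcome either way → loss £0.
£2666: same outcome either way → loss £0.
£1787: same outcome either way → loss £0.
£490: truthful gives £268, deviation gives £0 → loss £268.
Maximum loss: £268.

£268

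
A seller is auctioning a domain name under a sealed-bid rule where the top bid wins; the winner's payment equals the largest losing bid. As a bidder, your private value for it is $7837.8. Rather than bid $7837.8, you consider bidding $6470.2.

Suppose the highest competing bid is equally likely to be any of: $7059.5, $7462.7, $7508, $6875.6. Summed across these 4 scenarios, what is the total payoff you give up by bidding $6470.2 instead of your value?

$2445.4

The deviation costs you only when the competing bid falls strictly between $6470.2 and $7837.8; elsewhere both bids give the same outcome.
$7059.5: truthful payoff $778.3, deviation payoff $0 → loss $778.3.
$7462.7: truthful payoff $375.1, deviation payoff $0 → loss $375.1.
$7508: truthful payoff $329.8, deviation payoff $0 → loss $329.8.
$6875.6: truthful payoff $962.2, deviation payoff $0 → loss $962.2.
Total loss = $778.3 + $375.1 + $329.8 + $962.2 = $2445.4.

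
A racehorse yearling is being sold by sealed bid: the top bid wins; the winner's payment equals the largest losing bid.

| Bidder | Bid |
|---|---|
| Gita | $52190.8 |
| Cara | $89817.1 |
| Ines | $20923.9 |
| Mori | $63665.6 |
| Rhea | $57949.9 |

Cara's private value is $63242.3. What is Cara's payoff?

−$423.3

Highest bid: Cara at $89817.1, so Cara wins.
Second-highest bid: Mori at $63665.6 — that is the price the winner pays.
Cara's payoff = value − price = $63242.3 − $63665.6 = −$423.3.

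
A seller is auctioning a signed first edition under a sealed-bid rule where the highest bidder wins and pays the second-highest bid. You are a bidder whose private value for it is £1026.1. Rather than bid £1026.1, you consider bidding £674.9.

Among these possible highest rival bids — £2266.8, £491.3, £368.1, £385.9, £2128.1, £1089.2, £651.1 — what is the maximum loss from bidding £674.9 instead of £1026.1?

£2266.8: same outcome either way → loss £0.
£491.3: same outcome either way → loss £0.
£368.1: same outcome either way → loss £0.
£385.9: same outcome either way → loss £0.
£2128.1: same outcome either way → loss £0.
£1089.2: same outcome either way → loss £0.
£651.1: same outcome either way → loss £0.
Maximum loss: £0.

£0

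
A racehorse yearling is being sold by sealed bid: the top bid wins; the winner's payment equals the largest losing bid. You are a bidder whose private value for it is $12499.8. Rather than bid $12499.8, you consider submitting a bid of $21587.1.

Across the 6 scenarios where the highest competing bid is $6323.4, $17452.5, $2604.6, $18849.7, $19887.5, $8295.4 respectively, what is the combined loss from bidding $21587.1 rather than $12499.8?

$18690.3

The deviation costs you only when the competing bid falls strictly between $12499.8 and $21587.1; elsewhere both bids give the same outcome.
$6323.4: outcomes coincide → loss $0.
$17452.5: truthful payoff $0, deviation payoff −$4952.7 → loss $4952.7.
$2604.6: outcomes coincide → loss $0.
$18849.7: truthful payoff $0, deviation payoff −$6349.9 → loss $6349.9.
$19887.5: truthful payoff $0, deviation payoff −$7387.7 → loss $7387.7.
$8295.4: outcomes coincide → loss $0.
Total loss = $4952.7 + $6349.9 + $7387.7 = $18690.3.
Truthful bidding weakly dominates here: raising your bid can only win items priced above your value, and lowering it can only forfeit items priced below.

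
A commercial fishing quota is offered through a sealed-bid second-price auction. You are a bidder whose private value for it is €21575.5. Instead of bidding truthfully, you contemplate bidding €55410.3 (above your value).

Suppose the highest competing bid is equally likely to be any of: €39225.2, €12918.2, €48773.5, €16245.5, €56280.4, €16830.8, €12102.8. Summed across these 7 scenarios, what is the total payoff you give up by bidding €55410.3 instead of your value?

The deviation costs you only when the competing bid falls strictly between €21575.5 and €55410.3; elsewhere both bids give the same outcome.
€39225.2: truthful payoff €0, deviation payoff −€17649.7 → loss €17649.7.
€12918.2: outcomes coincide → loss €0.
€48773.5: truthful payoff €0, deviation payoff −€27198 → loss €27198.
€16245.5: outcomes coincide → loss €0.
€56280.4: outcomes coincide → loss €0.
€16830.8: outcomes coincide → loss €0.
€12102.8: outcomes coincide → loss €0.
Total loss = €17649.7 + €27198 = €44847.7.
Truthful bidding weakly dominates here: raising your bid can only win items priced above your value, and lowering it can only forfeit items priced below.

€44847.7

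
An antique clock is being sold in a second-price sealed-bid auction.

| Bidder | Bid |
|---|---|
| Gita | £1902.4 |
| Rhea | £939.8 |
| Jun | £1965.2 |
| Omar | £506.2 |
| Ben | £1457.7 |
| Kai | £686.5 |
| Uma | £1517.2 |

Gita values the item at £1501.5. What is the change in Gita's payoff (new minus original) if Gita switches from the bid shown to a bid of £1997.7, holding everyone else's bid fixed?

The highest bid among the other bidders is £1965.2; Gita's bid doesn't change that.
Original bid £1902.4: Gita is not highest (top rival bid is £1965.2); payoff £0.
Alternative bid £1997.7: Gita is highest, pays the top rival bid £1965.2; payoff £1501.5 − £1965.2 = −£463.7.
Change in payoff = −£463.7 − (£0) = −£463.7.

−£463.7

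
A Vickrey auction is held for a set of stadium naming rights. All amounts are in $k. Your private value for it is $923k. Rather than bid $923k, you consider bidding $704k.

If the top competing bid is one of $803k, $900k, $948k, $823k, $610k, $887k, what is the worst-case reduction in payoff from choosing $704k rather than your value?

$803k: truthful gives $120k, deviation gives $0k → loss $120k.
$900k: truthful gives $23k, deviation gives $0k → loss $23k.
$948k: same outcome either way → loss $0k.
$823k: truthful gives $100k, deviation gives $0k → loss $100k.
$610k: same outcome either way → loss $0k.
$887k: truthful gives $36k, deviation gives $0k → loss $36k.
Maximum loss: $120k.

$120k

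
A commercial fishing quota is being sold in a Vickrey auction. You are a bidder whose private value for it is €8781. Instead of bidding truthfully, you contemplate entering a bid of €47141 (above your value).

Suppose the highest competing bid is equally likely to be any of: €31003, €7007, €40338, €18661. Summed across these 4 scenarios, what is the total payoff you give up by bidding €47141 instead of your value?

€63659

The deviation costs you only when the competing bid falls strictly between €8781 and €47141; elsewhere both bids give the same outcome.
€31003: truthful payoff €0, deviation payoff −€22222 → loss €22222.
€7007: outcomes coincide → loss €0.
€40338: truthful payoff €0, deviation payoff −€31557 → loss €31557.
€18661: truthful payoff €0, deviation payoff −€9880 → loss €9880.
Total loss = €22222 + €31557 + €9880 = €63659.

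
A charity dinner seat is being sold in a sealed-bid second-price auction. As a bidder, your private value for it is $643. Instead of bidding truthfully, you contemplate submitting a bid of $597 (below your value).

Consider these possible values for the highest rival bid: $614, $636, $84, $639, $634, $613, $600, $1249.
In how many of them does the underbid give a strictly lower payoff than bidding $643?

6

The deviation hurts exactly when the highest competing bid lies strictly between $597 and $643 — underbidding then forfeits a profitable win.
$614: inside the interval → strictly worse (loss $29).
$636: inside the interval → strictly worse (loss $7).
$84: below both → same outcome either way.
$639: inside the interval → strictly worse (loss $4).
$634: inside the interval → strictly worse (loss $9).
$613: inside the interval → strictly worse (loss $30).
$600: inside the interval → strictly worse (loss $43).
$1249: above both → same outcome either way.
Count: 6.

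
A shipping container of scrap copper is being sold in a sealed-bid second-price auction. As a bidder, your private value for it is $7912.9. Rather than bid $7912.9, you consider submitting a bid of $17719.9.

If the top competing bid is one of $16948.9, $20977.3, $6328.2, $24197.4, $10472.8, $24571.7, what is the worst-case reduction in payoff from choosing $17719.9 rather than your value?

$16948.9: truthful gives $0, deviation gives −$9036 → loss $9036.
$20977.3: same outcome either way → loss $0.
$6328.2: same outcome either way → loss $0.
$24197.4: same outcome either way → loss $0.
$10472.8: truthful gives $0, deviation gives −$2559.9 → loss $2559.9.
$24571.7: same outcome either way → loss $0.
Maximum loss: $9036.

$9036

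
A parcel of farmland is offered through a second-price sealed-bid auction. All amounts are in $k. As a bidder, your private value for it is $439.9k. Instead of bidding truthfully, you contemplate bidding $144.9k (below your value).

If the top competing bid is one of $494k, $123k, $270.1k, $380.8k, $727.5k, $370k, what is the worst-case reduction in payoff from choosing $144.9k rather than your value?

$494k: same outcome either way → loss $0k.
$123k: same outcome either way → loss $0k.
$270.1k: truthful gives $169.8k, deviation gives $0k → loss $169.8k.
$380.8k: truthful gives $59.1k, deviation gives $0k → loss $59.1k.
$727.5k: same outcome either way → loss $0k.
$370k: truthful gives $69.9k, deviation gives $0k → loss $69.9k.
Maximum loss: $169.8k.

$169.8k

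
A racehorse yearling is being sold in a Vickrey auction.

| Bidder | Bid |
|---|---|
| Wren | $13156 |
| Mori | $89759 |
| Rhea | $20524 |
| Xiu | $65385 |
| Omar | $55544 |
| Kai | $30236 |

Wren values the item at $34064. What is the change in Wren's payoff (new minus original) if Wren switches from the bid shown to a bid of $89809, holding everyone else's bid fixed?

The highest bid among the other bidders is $89759; Wren's bid doesn't change that.
Original bid $13156: Wren is not highest (top rival bid is $89759); payoff $0.
Alternative bid $89809: Wren is highest, pays the top rival bid $89759; payoff $34064 − $89759 = −$55695.
Change in payoff = −$55695 − ($0) = −$55695.

−$55695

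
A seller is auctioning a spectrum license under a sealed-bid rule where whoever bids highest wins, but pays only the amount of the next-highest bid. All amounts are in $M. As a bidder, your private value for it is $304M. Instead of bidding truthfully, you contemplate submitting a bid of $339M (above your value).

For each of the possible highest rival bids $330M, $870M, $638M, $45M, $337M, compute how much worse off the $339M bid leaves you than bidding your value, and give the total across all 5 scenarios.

$59M

The deviation costs you only when the competing bid falls strictly between $304M and $339M; elsewhere both bids give the same outcome.
$330M: truthful payoff $0M, deviation payoff −$26M → loss $26M.
$870M: outcomes coincide → loss $0M.
$638M: outcomes coincide → loss $0M.
$45M: outcomes coincide → loss $0M.
$337M: truthful payoff $0M, deviation payoff −$33M → loss $33M.
Total loss = $26M + $33M = $59M.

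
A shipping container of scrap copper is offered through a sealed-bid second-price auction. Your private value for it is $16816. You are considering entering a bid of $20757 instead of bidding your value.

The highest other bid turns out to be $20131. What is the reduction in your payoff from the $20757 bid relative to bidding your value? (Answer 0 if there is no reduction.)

$3315

Bidding your value $16816: you lose (since $16816 < $20131). Payoff $0.
Bidding $20757: you win and pay $20131. Payoff $16816 − $20131 = −$3315.
The competing bid $20131 lies between your value and your inflated bid, so overbidding wins an item priced above your value.
Loss from deviating = $0 − (−$3315) = $3315.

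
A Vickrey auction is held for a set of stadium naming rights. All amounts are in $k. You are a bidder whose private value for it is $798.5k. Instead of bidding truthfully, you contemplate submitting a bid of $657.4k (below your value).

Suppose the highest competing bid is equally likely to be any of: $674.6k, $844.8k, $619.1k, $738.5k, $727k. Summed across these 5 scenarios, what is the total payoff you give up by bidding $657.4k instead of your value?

$255.4k

The deviation costs you only when the competing bid falls strictly between $657.4k and $798.5k; elsewhere both bids give the same outcome.
$674.6k: truthful payoff $123.9k, deviation payoff $0k → loss $123.9k.
$844.8k: outcomes coincide → loss $0k.
$619.1k: outcomes coincide → loss $0k.
$738.5k: truthful payoff $60k, deviation payoff $0k → loss $60k.
$727k: truthful payoff $71.5k, deviation payoff $0k → loss $71.5k.
Total loss = $123.9k + $60k + $71.5k = $255.4k.
Because the price is fixed by the runner-up's bid, deviating from your value can only change a good outcome into a bad one — never the reverse.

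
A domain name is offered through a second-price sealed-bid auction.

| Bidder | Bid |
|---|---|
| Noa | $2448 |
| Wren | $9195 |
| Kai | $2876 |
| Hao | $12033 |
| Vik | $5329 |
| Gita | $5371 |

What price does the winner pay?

Highest bid: Hao at $12033, so Hao wins.
Second-highest bid: Wren at $9195 — that is the price the winner pays.

$9195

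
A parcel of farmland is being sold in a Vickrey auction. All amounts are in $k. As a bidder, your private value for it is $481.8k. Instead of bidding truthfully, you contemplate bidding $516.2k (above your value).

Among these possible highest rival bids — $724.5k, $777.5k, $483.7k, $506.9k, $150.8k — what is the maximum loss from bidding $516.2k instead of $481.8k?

$25.1k

$724.5k: same outcome either way → loss $0k.
$777.5k: same outcome either way → loss $0k.
$483.7k: truthful gives $0k, deviation gives −$1.9k → loss $1.9k.
$506.9k: truthful gives $0k, deviation gives −$25.1k → loss $25.1k.
$150.8k: same outcome either way → loss $0k.
Maximum loss: $25.1k.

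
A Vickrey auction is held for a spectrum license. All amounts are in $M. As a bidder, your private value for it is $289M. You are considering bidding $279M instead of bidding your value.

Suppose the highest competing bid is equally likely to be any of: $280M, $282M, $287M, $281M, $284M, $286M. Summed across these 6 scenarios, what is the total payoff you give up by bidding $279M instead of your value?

The deviation costs you only when the competing bid falls strictly between $279M and $289M; elsewhere both bids give the same outcome.
$280M: truthful payoff $9M, deviation payoff $0M → loss $9M.
$282M: truthful payoff $7M, deviation payoff $0M → loss $7M.
$287M: truthful payoff $2M, deviation payoff $0M → loss $2M.
$281M: truthful payoff $8M, deviation payoff $0M → loss $8M.
$284M: truthful payoff $5M, deviation payoff $0M → loss $5M.
$286M: truthful payoff $3M, deviation payoff $0M → loss $3M.
Total loss = $9M + $7M + $2M + $8M + $5M + $3M = $34M.
In a second-price auction your bid sets only whether you win, not what you pay, so bidding your true value is weakly dominant.

$34M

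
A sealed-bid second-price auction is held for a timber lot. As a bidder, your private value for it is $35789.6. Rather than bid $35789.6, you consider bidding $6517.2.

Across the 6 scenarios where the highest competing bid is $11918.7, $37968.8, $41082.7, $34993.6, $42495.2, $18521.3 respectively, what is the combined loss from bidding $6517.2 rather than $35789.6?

The deviation costs you only when the competing bid falls strictly between $6517.2 and $35789.6; elsewhere both bids give the same outcome.
$11918.7: truthful payoff $23870.9, deviation payoff $0 → loss $23870.9.
$37968.8: outcomes coincide → loss $0.
$41082.7: outcomes coincide → loss $0.
$34993.6: truthful payoff $796, deviation payoff $0 → loss $796.
$42495.2: outcomes coincide → loss $0.
$18521.3: truthful payoff $17268.3, deviation payoff $0 → loss $17268.3.
Total loss = $23870.9 + $796 + $17268.3 = $41935.2.

$41935.2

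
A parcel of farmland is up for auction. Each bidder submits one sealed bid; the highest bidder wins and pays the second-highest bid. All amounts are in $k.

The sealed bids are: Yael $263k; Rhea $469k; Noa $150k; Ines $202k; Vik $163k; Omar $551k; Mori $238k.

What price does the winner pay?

Highest bid: Omar at $551k, so Omar wins.
Second-highest bid: Rhea at $469k — that is the price the winner pays.

$469k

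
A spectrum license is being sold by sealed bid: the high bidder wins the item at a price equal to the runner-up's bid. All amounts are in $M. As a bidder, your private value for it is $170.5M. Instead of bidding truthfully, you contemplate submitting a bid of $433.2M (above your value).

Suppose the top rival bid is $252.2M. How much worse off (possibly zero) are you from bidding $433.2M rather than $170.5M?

$81.7M

Bidding your value $170.5M: you lose (since $170.5M < $252.2M). Payoff $0M.
Bidding $433.2M: you win and pay $252.2M. Payoff $170.5M − $252.2M = −$81.7M.
The competing bid $252.2M lies between your value and your inflated bid, so overbidding wins an item priced above your value.
Loss from deviating = $0M − (−$81.7M) = $81.7M.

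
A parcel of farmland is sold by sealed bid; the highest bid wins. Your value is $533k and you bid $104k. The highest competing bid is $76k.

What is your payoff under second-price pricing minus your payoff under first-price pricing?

$28k

You have the highest bid, so you win under either rule.
Second-price: pay $76k → payoff $457k.
First-price: pay your own bid $104k → payoff $429k.
Difference = $457k − ($429k) = $28k.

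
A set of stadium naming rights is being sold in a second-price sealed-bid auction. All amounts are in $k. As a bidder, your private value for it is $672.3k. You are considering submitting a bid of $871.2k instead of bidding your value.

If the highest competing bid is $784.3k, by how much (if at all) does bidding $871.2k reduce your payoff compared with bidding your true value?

Bidding your value $672.3k: you lose (since $672.3k < $784.3k). Payoff $0k.
Bidding $871.2k: you win and pay $784.3k. Payoff $672.3k − $784.3k = −$112k.
The competing bid $784.3k lies between your value and your inflated bid, so overbidding wins an item priced above your value.
Loss from deviating = $0k − (−$112k) = $112k.

$112k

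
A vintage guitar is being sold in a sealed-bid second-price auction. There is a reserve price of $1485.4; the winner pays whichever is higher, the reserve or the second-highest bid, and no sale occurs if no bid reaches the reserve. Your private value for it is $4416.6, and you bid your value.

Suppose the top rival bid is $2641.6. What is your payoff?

Your bid $4416.6 is the highest and exceeds the reserve.
Price = max(second-highest bid, reserve) = max($2641.6, $1485.4) = $2641.6.
Payoff = $4416.6 − $2641.6 = $1775.

$1775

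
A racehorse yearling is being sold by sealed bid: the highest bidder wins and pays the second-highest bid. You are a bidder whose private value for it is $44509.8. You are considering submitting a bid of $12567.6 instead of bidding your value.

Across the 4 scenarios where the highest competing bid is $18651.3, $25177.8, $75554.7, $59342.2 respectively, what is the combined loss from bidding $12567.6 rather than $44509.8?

The deviation costs you only when the competing bid falls strictly between $12567.6 and $44509.8; elsewhere both bids give the same outcome.
$18651.3: truthful payoff $25858.5, deviation payoff $0 → loss $25858.5.
$25177.8: truthful payoff $19332, deviation payoff $0 → loss $19332.
$75554.7: outcomes coincide → loss $0.
$59342.2: outcomes coincide → loss $0.
Total loss = $25858.5 + $19332 = $45190.5.
In a second-price auction your bid sets only whether you win, not what you pay, so bidding your true value is weakly dominant.

$45190.5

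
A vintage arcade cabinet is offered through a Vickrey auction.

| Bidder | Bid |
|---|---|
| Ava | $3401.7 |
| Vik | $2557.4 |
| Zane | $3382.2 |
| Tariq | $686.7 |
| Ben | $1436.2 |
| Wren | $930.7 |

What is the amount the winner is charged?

$3382.2

Highest bid: Ava at $3401.7, so Ava wins.
Second-highest bid: Zane at $3382.2 — that is the price the winner pays.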